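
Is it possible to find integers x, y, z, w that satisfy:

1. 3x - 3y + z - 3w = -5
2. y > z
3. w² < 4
Yes

Take x = 0, y = 2, z = 1, w = 0. Substituting into each constraint:
  (1) 3(0) - 3(2) + 1 - 3(0) = -5 ✓
  (2) 2 > 1 ✓
  (3) w² = (0)² = 0, and 0 < 4 ✓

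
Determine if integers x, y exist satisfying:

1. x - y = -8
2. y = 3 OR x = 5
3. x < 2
Yes

Take x = -5, y = 3. Substituting into each constraint:
  (1) (-5) + (-3) = -8 ✓
  (2) y = 3, target 3 ✓ (first branch holds)
  (3) -5 < 2 ✓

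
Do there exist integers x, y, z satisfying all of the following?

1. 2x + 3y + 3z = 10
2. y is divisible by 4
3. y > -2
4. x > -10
Yes

Take x = 5, y = 0, z = 0. Substituting into each constraint:
  (1) 2(5) + 3(0) + 3(0) = 10 ✓
  (2) 0 = 4 × 0, remainder 0 ✓
  (3) 0 > -2 ✓
  (4) 5 > -10 ✓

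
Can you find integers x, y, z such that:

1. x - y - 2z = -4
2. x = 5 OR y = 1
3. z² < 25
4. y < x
Yes

Take x = 3, y = 1, z = 3. Substituting into each constraint:
  (1) 3 + (-1) - 2(3) = -4 ✓
  (2) y = 1, target 1 ✓ (second branch holds)
  (3) z² = (3)² = 9, and 9 < 25 ✓
  (4) 1 < 3 ✓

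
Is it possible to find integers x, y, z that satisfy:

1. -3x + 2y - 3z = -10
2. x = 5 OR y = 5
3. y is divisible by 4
Yes

Take x = 5, y = 4, z = 1. Substituting into each constraint:
  (1) -3(5) + 2(4) - 3(1) = -10 ✓
  (2) x = 5, target 5 ✓ (first branch holds)
  (3) 4 = 4 × 1, remainder 0 ✓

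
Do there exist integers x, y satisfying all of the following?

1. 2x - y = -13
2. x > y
Yes

Take x = -14, y = -15. Substituting into each constraint:
  (1) 2(-14) + 15 = -13 ✓
  (2) -14 > -15 ✓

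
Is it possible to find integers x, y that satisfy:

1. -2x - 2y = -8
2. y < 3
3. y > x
No

The full constraint system is jointly infeasible over the integers. Each constraint and what it forces:

  - -2x - 2y = -8: is a linear equation tying the variables together
  - y < 3: bounds one variable relative to a constant
  - y > x: bounds one variable relative to another variable

Propagating the comparison: x < y and y ≤ 2 give x ≤ 1. Range argument: with x ∈ [−∞, 1], y ∈ [−∞, 2], the left side of the equation is at least -6, but the right side is -8 < -6. No integer solution exists.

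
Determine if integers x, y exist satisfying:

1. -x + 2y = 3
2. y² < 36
Yes

Take x = 1, y = 2. Substituting into each constraint:
  (1) (-1) + 2(2) = 3 ✓
  (2) y² = (2)² = 4, and 4 < 36 ✓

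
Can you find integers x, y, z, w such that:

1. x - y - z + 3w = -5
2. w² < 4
Yes

Take x = -5, y = 0, z = 0, w = 0. Substituting into each constraint:
  (1) (-5) + 0 + 0 + 3(0) = -5 ✓
  (2) w² = (0)² = 0, and 0 < 4 ✓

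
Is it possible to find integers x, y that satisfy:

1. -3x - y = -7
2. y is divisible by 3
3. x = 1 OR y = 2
No

The full constraint system is jointly infeasible over the integers. Each constraint and what it forces:

  - -3x - y = -7: is a linear equation tying the variables together
  - y is divisible by 3: restricts y to multiples of 3
  - x = 1 OR y = 2: forces a choice: either x = 1 or y = 2

Modular obstruction: writing y = 3y', every remaining term of the linear equation is divisible by 3, so the left side is ≡ 0 (mod 3); but the right side -7 ≡ 2 (mod 3). No integers can satisfy it.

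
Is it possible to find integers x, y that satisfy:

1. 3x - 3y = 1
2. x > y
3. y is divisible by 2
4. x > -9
No

Even the single constraint (3x - 3y = 1) is infeasible over the integers.

  - 3x - 3y = 1: every term on the left is divisible by 3, so the LHS ≡ 0 (mod 3), but the RHS 1 is not — no integer solution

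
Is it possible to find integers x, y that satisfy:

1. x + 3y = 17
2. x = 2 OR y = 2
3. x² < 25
Yes

Take x = 2, y = 5. Substituting into each constraint:
  (1) 2 + 3(5) = 17 ✓
  (2) x = 2, target 2 ✓ (first branch holds)
  (3) x² = (2)² = 4, and 4 < 25 ✓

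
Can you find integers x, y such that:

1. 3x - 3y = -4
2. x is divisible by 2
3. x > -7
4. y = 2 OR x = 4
No

Even the single constraint (3x - 3y = -4) is infeasible over the integers.

  - 3x - 3y = -4: every term on the left is divisible by 3, so the LHS ≡ 0 (mod 3), but the RHS -4 is not — no integer solution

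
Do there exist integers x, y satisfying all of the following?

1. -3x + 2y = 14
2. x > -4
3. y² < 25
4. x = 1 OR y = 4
Yes

Take x = -2, y = 4. Substituting into each constraint:
  (1) -3(-2) + 2(4) = 14 ✓
  (2) -2 > -4 ✓
  (3) y² = (4)² = 16, and 16 < 25 ✓
  (4) y = 4, target 4 ✓ (second branch holds)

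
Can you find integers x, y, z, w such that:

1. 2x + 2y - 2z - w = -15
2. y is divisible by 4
Yes

Take x = 0, y = 0, z = 7, w = 1. Substituting into each constraint:
  (1) 2(0) + 2(0) - 2(7) + (-1) = -15 ✓
  (2) 0 = 4 × 0, remainder 0 ✓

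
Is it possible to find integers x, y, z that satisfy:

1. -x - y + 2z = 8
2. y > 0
Yes

Take x = -9, y = 1, z = 0. Substituting into each constraint:
  (1) 9 + (-1) + 2(0) = 8 ✓
  (2) 1 > 0 ✓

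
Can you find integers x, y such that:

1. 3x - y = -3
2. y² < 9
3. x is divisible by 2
No

The full constraint system is jointly infeasible over the integers. Each constraint and what it forces:

  - 3x - y = -3: is a linear equation tying the variables together
  - y² < 9: restricts y to |y| ≤ 2
  - x is divisible by 2: restricts x to multiples of 2

The bounds confine y to {-2, -1, 0, 1, 2}. For each value, substitute into the equation:
  • y = -2: the equation gives 3x = -5, so x would not be an integer.
  • y = -1: the equation gives 3x = -4, so x would not be an integer.
  • y = 0: the equation forces x = -1, but 2 does not divide -1.
  • y = 1: the equation gives 3x = -2, so x would not be an integer.
  • y = 2: the equation gives 3x = -1, so x would not be an integer.
Every case fails, so no integer solution exists.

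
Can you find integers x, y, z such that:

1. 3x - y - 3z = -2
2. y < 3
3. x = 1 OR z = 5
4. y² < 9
Yes

Take x = 1, y = 2, z = 1. Substituting into each constraint:
  (1) 3(1) + (-2) - 3(1) = -2 ✓
  (2) 2 < 3 ✓
  (3) x = 1, target 1 ✓ (first branch holds)
  (4) y² = (2)² = 4, and 4 < 9 ✓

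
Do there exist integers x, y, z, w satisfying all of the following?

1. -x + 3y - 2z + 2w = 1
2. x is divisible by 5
Yes

Take x = 0, y = -1, z = 0, w = 2. Substituting into each constraint:
  (1) 0 + 3(-1) - 2(0) + 2(2) = 1 ✓
  (2) 0 = 5 × 0, remainder 0 ✓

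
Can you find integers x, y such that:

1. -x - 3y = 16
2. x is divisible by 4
Yes

Take x = -28, y = 4. Substituting into each constraint:
  (1) 28 - 3(4) = 16 ✓
  (2) -28 = 4 × -7, remainder 0 ✓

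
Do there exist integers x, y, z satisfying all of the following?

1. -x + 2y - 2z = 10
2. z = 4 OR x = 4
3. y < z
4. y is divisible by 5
Yes

Take x = -18, y = 0, z = 4. Substituting into each constraint:
  (1) 18 + 2(0) - 2(4) = 10 ✓
  (2) z = 4, target 4 ✓ (first branch holds)
  (3) 0 < 4 ✓
  (4) 0 = 5 × 0, remainder 0 ✓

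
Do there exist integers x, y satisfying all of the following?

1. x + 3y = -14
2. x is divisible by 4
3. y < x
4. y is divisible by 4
No

A contradictory subset is {x + 3y = -14, x is divisible by 4, y is divisible by 4}. No integer assignment can satisfy these jointly:

  - x + 3y = -14: is a linear equation tying the variables together
  - x is divisible by 4: restricts x to multiples of 4
  - y is divisible by 4: restricts y to multiples of 4

Modular obstruction: writing x = 4x' and writing y = 4y', every remaining term of the linear equation is divisible by 4, so the left side is ≡ 0 (mod 4); but the right side -14 ≡ 2 (mod 4). No integers can satisfy it.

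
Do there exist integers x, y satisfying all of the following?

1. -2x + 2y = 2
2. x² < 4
Yes

Take x = 0, y = 1. Substituting into each constraint:
  (1) -2(0) + 2(1) = 2 ✓
  (2) x² = (0)² = 0, and 0 < 4 ✓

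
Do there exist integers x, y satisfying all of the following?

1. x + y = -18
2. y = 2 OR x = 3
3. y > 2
No

The full constraint system is jointly infeasible over the integers. Each constraint and what it forces:

  - x + y = -18: is a linear equation tying the variables together
  - y = 2 OR x = 3: forces a choice: either y = 2 or x = 3
  - y > 2: bounds one variable relative to a constant

Split on the disjunction (y = 2 OR x = 3):
  • If y = 2: this contradicts the bound y ≥ 3.
  • If x = 3: the equation forces y = -21, which contradicts the bound y ≥ 3.
Both branches are infeasible, so the system has no integer solution.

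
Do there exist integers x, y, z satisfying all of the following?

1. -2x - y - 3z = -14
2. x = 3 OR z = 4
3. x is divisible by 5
Yes

Take x = 0, y = 2, z = 4. Substituting into each constraint:
  (1) -2(0) + (-2) - 3(4) = -14 ✓
  (2) z = 4, target 4 ✓ (second branch holds)
  (3) 0 = 5 × 0, remainder 0 ✓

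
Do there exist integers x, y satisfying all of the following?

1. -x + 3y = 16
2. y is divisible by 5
Yes

Take x = -16, y = 0. Substituting into each constraint:
  (1) 16 + 3(0) = 16 ✓
  (2) 0 = 5 × 0, remainder 0 ✓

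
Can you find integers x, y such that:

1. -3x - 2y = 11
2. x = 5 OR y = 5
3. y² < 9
No

The full constraint system is jointly infeasible over the integers. Each constraint and what it forces:

  - -3x - 2y = 11: is a linear equation tying the variables together
  - x = 5 OR y = 5: forces a choice: either x = 5 or y = 5
  - y² < 9: restricts y to |y| ≤ 2

Split on the disjunction (x = 5 OR y = 5):
  • If x = 5: the equation forces y = -13, but y² < 9 requires |y| ≤ 2.
  • If y = 5: this contradicts y² < 9, which requires |y| ≤ 2.
Both branches are infeasible, so the system has no integer solution.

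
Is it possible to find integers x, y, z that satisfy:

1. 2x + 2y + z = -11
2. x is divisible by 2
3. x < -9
Yes

Take x = -10, y = 4, z = 1. Substituting into each constraint:
  (1) 2(-10) + 2(4) + 1 = -11 ✓
  (2) -10 = 2 × -5, remainder 0 ✓
  (3) -10 < -9 ✓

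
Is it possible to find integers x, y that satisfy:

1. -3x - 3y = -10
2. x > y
No

Even the single constraint (-3x - 3y = -10) is infeasible over the integers.

  - -3x - 3y = -10: every term on the left is divisible by 3, so the LHS ≡ 0 (mod 3), but the RHS -10 is not — no integer solution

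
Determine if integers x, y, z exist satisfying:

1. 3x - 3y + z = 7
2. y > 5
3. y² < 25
No

A contradictory subset is {y > 5, y² < 25}. No integer assignment can satisfy these jointly:

  - y > 5: bounds one variable relative to a constant
  - y² < 25: restricts y to |y| ≤ 4

Direct contradiction: the bounds on y require y ≥ 6 and y ≤ 4 simultaneously, which is empty.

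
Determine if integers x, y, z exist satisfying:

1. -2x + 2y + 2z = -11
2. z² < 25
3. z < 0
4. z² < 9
No

Even the single constraint (-2x + 2y + 2z = -11) is infeasible over the integers.

  - -2x + 2y + 2z = -11: every term on the left is divisible by 2, so the LHS ≡ 0 (mod 2), but the RHS -11 is not — no integer solution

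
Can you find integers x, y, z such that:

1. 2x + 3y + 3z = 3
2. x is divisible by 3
Yes

Take x = 0, y = 1, z = 0. Substituting into each constraint:
  (1) 2(0) + 3(1) + 3(0) = 3 ✓
  (2) 0 = 3 × 0, remainder 0 ✓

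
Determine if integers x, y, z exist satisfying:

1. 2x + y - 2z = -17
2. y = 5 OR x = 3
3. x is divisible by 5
Yes

Take x = 5, y = 5, z = 16. Substituting into each constraint:
  (1) 2(5) + 5 - 2(16) = -17 ✓
  (2) y = 5, target 5 ✓ (first branch holds)
  (3) 5 = 5 × 1, remainder 0 ✓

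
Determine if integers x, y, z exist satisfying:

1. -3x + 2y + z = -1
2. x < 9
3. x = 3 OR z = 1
Yes

Take x = 2, y = 2, z = 1. Substituting into each constraint:
  (1) -3(2) + 2(2) + 1 = -1 ✓
  (2) 2 < 9 ✓
  (3) z = 1, target 1 ✓ (second branch holds)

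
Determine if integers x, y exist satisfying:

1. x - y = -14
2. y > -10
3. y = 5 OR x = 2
Yes

Take x = -9, y = 5. Substituting into each constraint:
  (1) (-9) + (-5) = -14 ✓
  (2) 5 > -10 ✓
  (3) y = 5, target 5 ✓ (first branch holds)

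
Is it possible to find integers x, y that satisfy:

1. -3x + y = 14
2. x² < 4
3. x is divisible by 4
Yes

Take x = 0, y = 14. Substituting into each constraint:
  (1) -3(0) + 14 = 14 ✓
  (2) x² = (0)² = 0, and 0 < 4 ✓
  (3) 0 = 4 × 0, remainder 0 ✓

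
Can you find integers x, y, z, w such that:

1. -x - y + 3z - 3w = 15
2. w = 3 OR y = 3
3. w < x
Yes

Take x = 6, y = 3, z = 12, w = 4. Substituting into each constraint:
  (1) (-6) + (-3) + 3(12) - 3(4) = 15 ✓
  (2) y = 3, target 3 ✓ (second branch holds)
  (3) 4 < 6 ✓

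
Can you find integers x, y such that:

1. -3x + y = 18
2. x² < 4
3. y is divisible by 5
Yes

Take x = -1, y = 15. Substituting into each constraint:
  (1) -3(-1) + 15 = 18 ✓
  (2) x² = (-1)² = 1, and 1 < 4 ✓
  (3) 15 = 5 × 3, remainder 0 ✓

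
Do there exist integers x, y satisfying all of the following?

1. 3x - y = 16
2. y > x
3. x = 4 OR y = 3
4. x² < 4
No

A contradictory subset is {3x - y = 16, y > x, x = 4 OR y = 3}. No integer assignment can satisfy these jointly:

  - 3x - y = 16: is a linear equation tying the variables together
  - y > x: bounds one variable relative to another variable
  - x = 4 OR y = 3: forces a choice: either x = 4 or y = 3

Split on the disjunction (x = 4 OR y = 3):
  • If x = 4: the equation forces y = -4, giving (x, y) = (4, -4), which violates y > x.
  • If y = 3: with y = 3, every remaining term of the linear equation is divisible by 3, so the left side is ≡ 0 (mod 3); but the right side 19 ≡ 1 (mod 3). No integers can satisfy it.
Both branches are infeasible, so the system has no integer solution.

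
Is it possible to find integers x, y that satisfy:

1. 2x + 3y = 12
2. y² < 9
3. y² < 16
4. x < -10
No

A contradictory subset is {2x + 3y = 12, y² < 9, x < -10}. No integer assignment can satisfy these jointly:

  - 2x + 3y = 12: is a linear equation tying the variables together
  - y² < 9: restricts y to |y| ≤ 2
  - x < -10: bounds one variable relative to a constant

Range argument: with x ∈ [−∞, -11], y ∈ [-2, 2], the left side of the equation is at most -16, but the right side is 12 > -16. No integer solution exists.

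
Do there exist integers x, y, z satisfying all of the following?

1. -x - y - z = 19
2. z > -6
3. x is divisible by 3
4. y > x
Yes

Take x = -9, y = -8, z = -2. Substituting into each constraint:
  (1) 9 + 8 + 2 = 19 ✓
  (2) -2 > -6 ✓
  (3) -9 = 3 × -3, remainder 0 ✓
  (4) -8 > -9 ✓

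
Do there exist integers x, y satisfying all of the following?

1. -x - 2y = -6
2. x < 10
Yes

Take x = 0, y = 3. Substituting into each constraint:
  (1) 0 - 2(3) = -6 ✓
  (2) 0 < 10 ✓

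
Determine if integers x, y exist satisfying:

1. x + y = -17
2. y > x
Yes

Take x = -17, y = 0. Substituting into each constraint:
  (1) (-17) + 0 = -17 ✓
  (2) 0 > -17 ✓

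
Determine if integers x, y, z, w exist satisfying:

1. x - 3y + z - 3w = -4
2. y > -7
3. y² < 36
Yes

Take x = -4, y = 0, z = 0, w = 0. Substituting into each constraint:
  (1) (-4) - 3(0) + 0 - 3(0) = -4 ✓
  (2) 0 > -7 ✓
  (3) y² = (0)² = 0, and 0 < 36 ✓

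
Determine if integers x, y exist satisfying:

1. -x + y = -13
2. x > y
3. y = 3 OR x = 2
Yes

Take x = 16, y = 3. Substituting into each constraint:
  (1) (-16) + 3 = -13 ✓
  (2) 16 > 3 ✓
  (3) y = 3, target 3 ✓ (first branch holds)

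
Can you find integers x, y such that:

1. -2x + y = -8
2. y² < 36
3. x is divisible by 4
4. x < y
No

A contradictory subset is {-2x + y = -8, y² < 36, x < y}. No integer assignment can satisfy these jointly:

  - -2x + y = -8: is a linear equation tying the variables together
  - y² < 36: restricts y to |y| ≤ 5
  - x < y: bounds one variable relative to another variable

The bounds confine y to {-5, -4, -3, -2, -1, 0, 1, 2, 3, 4, 5}. For each value, substitute into the equation:
  • y = -5: the equation gives -2x = -3, so x would not be an integer.
  • y = -4: the equation forces x = 2, but y > x fails since -4 ≤ 2.
  • y = -3: the equation gives -2x = -5, so x would not be an integer.
  • y = -2: the equation forces x = 3, but y > x fails since -2 ≤ 3.
  • y = -1: the equation gives -2x = -7, so x would not be an integer.
  • y = 0: the equation forces x = 4, but y > x fails since 0 ≤ 4.
  • y = 1: the equation gives -2x = -9, so x would not be an integer.
  • y = 2: the equation forces x = 5, but y > x fails since 2 ≤ 5.
  • y = 3: the equation gives -2x = -11, so x would not be an integer.
  • y = 4: the equation forces x = 6, but y > x fails since 4 ≤ 6.
  • y = 5: the equation gives -2x = -13, so x would not be an integer.
Every case fails, so no integer solution exists.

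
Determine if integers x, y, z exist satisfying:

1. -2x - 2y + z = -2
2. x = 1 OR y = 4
Yes

Take x = 1, y = 0, z = 0. Substituting into each constraint:
  (1) -2(1) - 2(0) + 0 = -2 ✓
  (2) x = 1, target 1 ✓ (first branch holds)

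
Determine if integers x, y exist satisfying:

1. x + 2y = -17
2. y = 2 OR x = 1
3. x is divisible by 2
No

A contradictory subset is {x + 2y = -17, x is divisible by 2}. No integer assignment can satisfy these jointly:

  - x + 2y = -17: is a linear equation tying the variables together
  - x is divisible by 2: restricts x to multiples of 2

Modular obstruction: writing x = 2x', every remaining term of the linear equation is divisible by 2, so the left side is ≡ 0 (mod 2); but the right side -17 ≡ 1 (mod 2). No integers can satisfy it.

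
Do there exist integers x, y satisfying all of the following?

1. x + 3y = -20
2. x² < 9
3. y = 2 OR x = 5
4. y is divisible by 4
No

A contradictory subset is {x² < 9, y = 2 OR x = 5, y is divisible by 4}. No integer assignment can satisfy these jointly:

  - x² < 9: restricts x to |x| ≤ 2
  - y = 2 OR x = 5: forces a choice: either y = 2 or x = 5
  - y is divisible by 4: restricts y to multiples of 4

Split on the disjunction (y = 2 OR x = 5):
  • If y = 2: this contradicts the divisibility constraint — 2 is not a multiple of 4.
  • If x = 5: this contradicts x² < 9, which requires |x| ≤ 2.
Both branches are infeasible, so the system has no integer solution.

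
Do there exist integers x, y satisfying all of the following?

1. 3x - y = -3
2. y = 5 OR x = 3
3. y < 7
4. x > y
No

A contradictory subset is {3x - y = -3, y = 5 OR x = 3, x > y}. No integer assignment can satisfy these jointly:

  - 3x - y = -3: is a linear equation tying the variables together
  - y = 5 OR x = 3: forces a choice: either y = 5 or x = 3
  - x > y: bounds one variable relative to another variable

Split on the disjunction (y = 5 OR x = 3):
  • If y = 5: with y = 5, every remaining term of the linear equation is divisible by 3, so the left side is ≡ 0 (mod 3); but the right side 2 ≡ 2 (mod 3). No integers can satisfy it.
  • If x = 3: the equation forces y = 12, giving (x, y) = (3, 12), which violates x > y.
Both branches are infeasible, so the system has no integer solution.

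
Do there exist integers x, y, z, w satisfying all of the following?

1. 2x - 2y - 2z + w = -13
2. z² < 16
Yes

Take x = -7, y = 0, z = 0, w = 1. Substituting into each constraint:
  (1) 2(-7) - 2(0) - 2(0) + 1 = -13 ✓
  (2) z² = (0)² = 0, and 0 < 16 ✓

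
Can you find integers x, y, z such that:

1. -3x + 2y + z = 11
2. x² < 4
Yes

Take x = 0, y = 0, z = 11. Substituting into each constraint:
  (1) -3(0) + 2(0) + 11 = 11 ✓
  (2) x² = (0)² = 0, and 0 < 4 ✓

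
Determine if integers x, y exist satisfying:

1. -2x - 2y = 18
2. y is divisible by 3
Yes

Take x = -9, y = 0. Substituting into each constraint:
  (1) -2(-9) - 2(0) = 18 ✓
  (2) 0 = 3 × 0, remainder 0 ✓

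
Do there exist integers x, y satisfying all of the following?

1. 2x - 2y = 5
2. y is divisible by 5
No

Even the single constraint (2x - 2y = 5) is infeasible over the integers.

  - 2x - 2y = 5: every term on the left is divisible by 2, so the LHS ≡ 0 (mod 2), but the RHS 5 is not — no integer solution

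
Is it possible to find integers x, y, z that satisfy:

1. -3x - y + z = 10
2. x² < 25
Yes

Take x = 0, y = 0, z = 10. Substituting into each constraint:
  (1) -3(0) + 0 + 10 = 10 ✓
  (2) x² = (0)² = 0, and 0 < 25 ✓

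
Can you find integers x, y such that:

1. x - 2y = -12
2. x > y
Yes

Take x = 14, y = 13. Substituting into each constraint:
  (1) 14 - 2(13) = -12 ✓
  (2) 14 > 13 ✓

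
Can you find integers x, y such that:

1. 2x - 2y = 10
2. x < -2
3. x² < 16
Yes

Take x = -3, y = -8. Substituting into each constraint:
  (1) 2(-3) - 2(-8) = 10 ✓
  (2) -3 < -2 ✓
  (3) x² = (-3)² = 9, and 9 < 16 ✓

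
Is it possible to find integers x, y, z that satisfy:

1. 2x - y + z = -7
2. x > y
Yes

Take x = 1, y = 0, z = -9. Substituting into each constraint:
  (1) 2(1) + 0 + (-9) = -7 ✓
  (2) 1 > 0 ✓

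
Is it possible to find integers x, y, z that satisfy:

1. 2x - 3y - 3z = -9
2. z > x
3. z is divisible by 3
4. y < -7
Yes

Take x = -18, y = -9, z = 0. Substituting into each constraint:
  (1) 2(-18) - 3(-9) - 3(0) = -9 ✓
  (2) 0 > -18 ✓
  (3) 0 = 3 × 0, remainder 0 ✓
  (4) -9 < -7 ✓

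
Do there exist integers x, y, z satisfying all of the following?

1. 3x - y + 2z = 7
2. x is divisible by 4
Yes

Take x = 0, y = -7, z = 0. Substituting into each constraint:
  (1) 3(0) + 7 + 2(0) = 7 ✓
  (2) 0 = 4 × 0, remainder 0 ✓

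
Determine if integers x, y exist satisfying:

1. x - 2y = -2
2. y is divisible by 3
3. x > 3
Yes

Take x = 4, y = 3. Substituting into each constraint:
  (1) 4 - 2(3) = -2 ✓
  (2) 3 = 3 × 1, remainder 0 ✓
  (3) 4 > 3 ✓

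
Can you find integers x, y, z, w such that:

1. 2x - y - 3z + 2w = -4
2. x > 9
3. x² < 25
No

A contradictory subset is {x > 9, x² < 25}. No integer assignment can satisfy these jointly:

  - x > 9: bounds one variable relative to a constant
  - x² < 25: restricts x to |x| ≤ 4

Direct contradiction: the bounds on x require x ≥ 10 and x ≤ 4 simultaneously, which is empty.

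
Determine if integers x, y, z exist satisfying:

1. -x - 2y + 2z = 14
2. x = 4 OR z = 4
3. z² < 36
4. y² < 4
Yes

Take x = -4, y = -1, z = 4. Substituting into each constraint:
  (1) 4 - 2(-1) + 2(4) = 14 ✓
  (2) z = 4, target 4 ✓ (second branch holds)
  (3) z² = (4)² = 16, and 16 < 36 ✓
  (4) y² = (-1)² = 1, and 1 < 4 ✓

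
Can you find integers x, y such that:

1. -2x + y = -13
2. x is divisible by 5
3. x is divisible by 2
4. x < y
Yes

Take x = 20, y = 27. Substituting into each constraint:
  (1) -2(20) + 27 = -13 ✓
  (2) 20 = 5 × 4, remainder 0 ✓
  (3) 20 = 2 × 10, remainder 0 ✓
  (4) 20 < 27 ✓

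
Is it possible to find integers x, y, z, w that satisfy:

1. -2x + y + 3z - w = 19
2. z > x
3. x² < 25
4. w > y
Yes

Take x = 2, y = 0, z = 8, w = 1. Substituting into each constraint:
  (1) -2(2) + 0 + 3(8) + (-1) = 19 ✓
  (2) 8 > 2 ✓
  (3) x² = (2)² = 4, and 4 < 25 ✓
  (4) 1 > 0 ✓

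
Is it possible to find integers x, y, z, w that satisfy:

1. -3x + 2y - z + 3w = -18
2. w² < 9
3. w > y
Yes

Take x = 0, y = 0, z = 21, w = 1. Substituting into each constraint:
  (1) -3(0) + 2(0) + (-21) + 3(1) = -18 ✓
  (2) w² = (1)² = 1, and 1 < 9 ✓
  (3) 1 > 0 ✓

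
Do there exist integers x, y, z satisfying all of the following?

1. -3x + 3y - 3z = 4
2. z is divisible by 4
No

Even the single constraint (-3x + 3y - 3z = 4) is infeasible over the integers.

  - -3x + 3y - 3z = 4: every term on the left is divisible by 3, so the LHS ≡ 0 (mod 3), but the RHS 4 is not — no integer solution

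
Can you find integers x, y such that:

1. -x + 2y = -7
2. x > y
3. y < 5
Yes

Take x = 1, y = -3. Substituting into each constraint:
  (1) (-1) + 2(-3) = -7 ✓
  (2) 1 > -3 ✓
  (3) -3 < 5 ✓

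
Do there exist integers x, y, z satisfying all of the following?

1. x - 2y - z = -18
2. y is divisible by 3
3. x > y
Yes

Take x = 1, y = 0, z = 19. Substituting into each constraint:
  (1) 1 - 2(0) + (-19) = -18 ✓
  (2) 0 = 3 × 0, remainder 0 ✓
  (3) 1 > 0 ✓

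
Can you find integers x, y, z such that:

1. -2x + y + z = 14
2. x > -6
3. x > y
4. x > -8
Yes

Take x = 1, y = 0, z = 16. Substituting into each constraint:
  (1) -2(1) + 0 + 16 = 14 ✓
  (2) 1 > -6 ✓
  (3) 1 > 0 ✓
  (4) 1 > -8 ✓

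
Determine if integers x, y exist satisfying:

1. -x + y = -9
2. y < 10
Yes

Take x = 0, y = -9. Substituting into each constraint:
  (1) 0 + (-9) = -9 ✓
  (2) -9 < 10 ✓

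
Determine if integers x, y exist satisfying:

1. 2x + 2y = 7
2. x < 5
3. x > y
No

Even the single constraint (2x + 2y = 7) is infeasible over the integers.

  - 2x + 2y = 7: every term on the left is divisible by 2, so the LHS ≡ 0 (mod 2), but the RHS 7 is not — no integer solution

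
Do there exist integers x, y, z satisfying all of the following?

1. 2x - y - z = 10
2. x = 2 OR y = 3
Yes

Take x = 0, y = 3, z = -13. Substituting into each constraint:
  (1) 2(0) + (-3) + 13 = 10 ✓
  (2) y = 3, target 3 ✓ (second branch holds)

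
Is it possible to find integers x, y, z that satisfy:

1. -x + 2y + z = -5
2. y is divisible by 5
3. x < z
Yes

Take x = -5, y = -5, z = 0. Substituting into each constraint:
  (1) 5 + 2(-5) + 0 = -5 ✓
  (2) -5 = 5 × -1, remainder 0 ✓
  (3) -5 < 0 ✓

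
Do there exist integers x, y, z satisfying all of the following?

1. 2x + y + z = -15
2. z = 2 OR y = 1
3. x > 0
Yes

Take x = 1, y = -19, z = 2. Substituting into each constraint:
  (1) 2(1) + (-19) + 2 = -15 ✓
  (2) z = 2, target 2 ✓ (first branch holds)
  (3) 1 > 0 ✓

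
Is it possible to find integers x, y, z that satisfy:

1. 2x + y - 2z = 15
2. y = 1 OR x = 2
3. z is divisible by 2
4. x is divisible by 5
Yes

Take x = 5, y = 1, z = -2. Substituting into each constraint:
  (1) 2(5) + 1 - 2(-2) = 15 ✓
  (2) y = 1, target 1 ✓ (first branch holds)
  (3) -2 = 2 × -1, remainder 0 ✓
  (4) 5 = 5 × 1, remainder 0 ✓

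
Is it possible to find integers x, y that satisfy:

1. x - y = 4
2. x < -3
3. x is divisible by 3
Yes

Take x = -6, y = -10. Substituting into each constraint:
  (1) (-6) + 10 = 4 ✓
  (2) -6 < -3 ✓
  (3) -6 = 3 × -2, remainder 0 ✓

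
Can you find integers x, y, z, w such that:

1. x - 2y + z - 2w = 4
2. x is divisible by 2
Yes

Take x = 0, y = 0, z = 4, w = 0. Substituting into each constraint:
  (1) 0 - 2(0) + 4 - 2(0) = 4 ✓
  (2) 0 = 2 × 0, remainder 0 ✓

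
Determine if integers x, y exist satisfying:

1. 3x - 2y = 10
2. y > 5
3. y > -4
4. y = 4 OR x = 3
No

A contradictory subset is {3x - 2y = 10, y > 5, y = 4 OR x = 3}. No integer assignment can satisfy these jointly:

  - 3x - 2y = 10: is a linear equation tying the variables together
  - y > 5: bounds one variable relative to a constant
  - y = 4 OR x = 3: forces a choice: either y = 4 or x = 3

Split on the disjunction (y = 4 OR x = 3):
  • If y = 4: this contradicts the bound y ≥ 6.
  • If x = 3: with x = 3, every remaining term of the linear equation is divisible by 2, so the left side is ≡ 0 (mod 2); but the right side 1 ≡ 1 (mod 2). No integers can satisfy it.
Both branches are infeasible, so the system has no integer solution.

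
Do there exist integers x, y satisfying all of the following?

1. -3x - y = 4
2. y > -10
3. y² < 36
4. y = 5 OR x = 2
Yes

Take x = -3, y = 5. Substituting into each constraint:
  (1) -3(-3) + (-5) = 4 ✓
  (2) 5 > -10 ✓
  (3) y² = (5)² = 25, and 25 < 36 ✓
  (4) y = 5, target 5 ✓ (first branch holds)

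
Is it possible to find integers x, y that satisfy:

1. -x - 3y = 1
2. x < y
Yes

Take x = -1, y = 0. Substituting into each constraint:
  (1) 1 - 3(0) = 1 ✓
  (2) -1 < 0 ✓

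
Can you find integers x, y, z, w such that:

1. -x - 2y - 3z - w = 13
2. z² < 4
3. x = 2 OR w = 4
Yes

Take x = 3, y = -10, z = 0, w = 4. Substituting into each constraint:
  (1) (-3) - 2(-10) - 3(0) + (-4) = 13 ✓
  (2) z² = (0)² = 0, and 0 < 4 ✓
  (3) w = 4, target 4 ✓ (second branch holds)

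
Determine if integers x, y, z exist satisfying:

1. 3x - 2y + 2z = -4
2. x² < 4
Yes

Take x = 0, y = 0, z = -2. Substituting into each constraint:
  (1) 3(0) - 2(0) + 2(-2) = -4 ✓
  (2) x² = (0)² = 0, and 0 < 4 ✓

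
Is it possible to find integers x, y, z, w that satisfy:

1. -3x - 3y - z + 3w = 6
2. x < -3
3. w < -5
Yes

Take x = -4, y = -4, z = 0, w = -6. Substituting into each constraint:
  (1) -3(-4) - 3(-4) + 0 + 3(-6) = 6 ✓
  (2) -4 < -3 ✓
  (3) -6 < -5 ✓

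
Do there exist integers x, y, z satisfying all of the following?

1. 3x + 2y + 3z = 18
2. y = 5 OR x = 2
Yes

Take x = 2, y = 6, z = 0. Substituting into each constraint:
  (1) 3(2) + 2(6) + 3(0) = 18 ✓
  (2) x = 2, target 2 ✓ (second branch holds)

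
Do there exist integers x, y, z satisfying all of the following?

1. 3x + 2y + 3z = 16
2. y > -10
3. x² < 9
Yes

Take x = 0, y = 8, z = 0. Substituting into each constraint:
  (1) 3(0) + 2(8) + 3(0) = 16 ✓
  (2) 8 > -10 ✓
  (3) x² = (0)² = 0, and 0 < 9 ✓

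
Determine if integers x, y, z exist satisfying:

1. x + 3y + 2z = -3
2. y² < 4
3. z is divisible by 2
Yes

Take x = -3, y = 0, z = 0. Substituting into each constraint:
  (1) (-3) + 3(0) + 2(0) = -3 ✓
  (2) y² = (0)² = 0, and 0 < 4 ✓
  (3) 0 = 2 × 0, remainder 0 ✓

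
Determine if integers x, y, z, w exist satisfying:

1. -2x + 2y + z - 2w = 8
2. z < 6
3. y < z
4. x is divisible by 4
Yes

Take x = 0, y = 1, z = 2, w = -2. Substituting into each constraint:
  (1) -2(0) + 2(1) + 2 - 2(-2) = 8 ✓
  (2) 2 < 6 ✓
  (3) 1 < 2 ✓
  (4) 0 = 4 × 0, remainder 0 ✓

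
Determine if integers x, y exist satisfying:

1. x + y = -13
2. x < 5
Yes

Take x = -13, y = 0. Substituting into each constraint:
  (1) (-13) + 0 = -13 ✓
  (2) -13 < 5 ✓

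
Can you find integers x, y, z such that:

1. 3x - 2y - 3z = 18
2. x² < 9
Yes

Take x = 0, y = -9, z = 0. Substituting into each constraint:
  (1) 3(0) - 2(-9) - 3(0) = 18 ✓
  (2) x² = (0)² = 0, and 0 < 9 ✓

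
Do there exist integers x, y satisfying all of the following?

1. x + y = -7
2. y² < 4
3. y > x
Yes

Take x = -7, y = 0. Substituting into each constraint:
  (1) (-7) + 0 = -7 ✓
  (2) y² = (0)² = 0, and 0 < 4 ✓
  (3) 0 > -7 ✓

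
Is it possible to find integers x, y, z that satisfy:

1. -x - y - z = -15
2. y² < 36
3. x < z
Yes

Take x = 7, y = 0, z = 8. Substituting into each constraint:
  (1) (-7) + 0 + (-8) = -15 ✓
  (2) y² = (0)² = 0, and 0 < 36 ✓
  (3) 7 < 8 ✓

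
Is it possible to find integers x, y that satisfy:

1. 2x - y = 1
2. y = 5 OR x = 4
Yes

Take x = 4, y = 7. Substituting into each constraint:
  (1) 2(4) + (-7) = 1 ✓
  (2) x = 4, target 4 ✓ (second branch holds)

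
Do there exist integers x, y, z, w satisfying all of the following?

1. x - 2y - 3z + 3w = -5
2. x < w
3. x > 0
Yes

Take x = 1, y = 0, z = 4, w = 2. Substituting into each constraint:
  (1) 1 - 2(0) - 3(4) + 3(2) = -5 ✓
  (2) 1 < 2 ✓
  (3) 1 > 0 ✓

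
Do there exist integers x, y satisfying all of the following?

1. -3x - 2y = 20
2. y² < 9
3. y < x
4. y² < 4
No

A contradictory subset is {-3x - 2y = 20, y < x, y² < 4}. No integer assignment can satisfy these jointly:

  - -3x - 2y = 20: is a linear equation tying the variables together
  - y < x: bounds one variable relative to another variable
  - y² < 4: restricts y to |y| ≤ 1

Propagating the comparison: x > y and y ≥ -1 give x ≥ 0. Range argument: with x ∈ [0, ∞], y ∈ [-1, 1], the left side of the equation is at most 2, but the right side is 20 > 2. No integer solution exists.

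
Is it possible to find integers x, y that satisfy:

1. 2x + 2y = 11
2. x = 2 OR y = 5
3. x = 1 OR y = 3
No

Even the single constraint (2x + 2y = 11) is infeasible over the integers.

  - 2x + 2y = 11: every term on the left is divisible by 2, so the LHS ≡ 0 (mod 2), but the RHS 11 is not — no integer solution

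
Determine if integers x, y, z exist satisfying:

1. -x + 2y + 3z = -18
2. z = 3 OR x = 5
Yes

Take x = 3, y = -12, z = 3. Substituting into each constraint:
  (1) (-3) + 2(-12) + 3(3) = -18 ✓
  (2) z = 3, target 3 ✓ (first branch holds)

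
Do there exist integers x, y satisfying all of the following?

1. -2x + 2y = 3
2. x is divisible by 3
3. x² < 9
No

Even the single constraint (-2x + 2y = 3) is infeasible over the integers.

  - -2x + 2y = 3: every term on the left is divisible by 2, so the LHS ≡ 0 (mod 2), but the RHS 3 is not — no integer solution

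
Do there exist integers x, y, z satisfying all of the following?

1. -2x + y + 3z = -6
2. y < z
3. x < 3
Yes

Take x = 2, y = -2, z = 0. Substituting into each constraint:
  (1) -2(2) + (-2) + 3(0) = -6 ✓
  (2) -2 < 0 ✓
  (3) 2 < 3 ✓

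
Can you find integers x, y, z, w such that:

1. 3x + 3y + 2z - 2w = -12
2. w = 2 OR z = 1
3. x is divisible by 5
Yes

Take x = 0, y = 0, z = -4, w = 2. Substituting into each constraint:
  (1) 3(0) + 3(0) + 2(-4) - 2(2) = -12 ✓
  (2) w = 2, target 2 ✓ (first branch holds)
  (3) 0 = 5 × 0, remainder 0 ✓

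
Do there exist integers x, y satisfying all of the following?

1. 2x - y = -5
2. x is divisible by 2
Yes

Take x = 0, y = 5. Substituting into each constraint:
  (1) 2(0) + (-5) = -5 ✓
  (2) 0 = 2 × 0, remainder 0 ✓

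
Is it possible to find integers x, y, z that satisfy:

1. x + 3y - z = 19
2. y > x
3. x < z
Yes

Take x = 0, y = 7, z = 2. Substituting into each constraint:
  (1) 0 + 3(7) + (-2) = 19 ✓
  (2) 7 > 0 ✓
  (3) 0 < 2 ✓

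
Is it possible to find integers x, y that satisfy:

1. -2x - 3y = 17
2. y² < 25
Yes

Take x = -7, y = -1. Substituting into each constraint:
  (1) -2(-7) - 3(-1) = 17 ✓
  (2) y² = (-1)² = 1, and 1 < 25 ✓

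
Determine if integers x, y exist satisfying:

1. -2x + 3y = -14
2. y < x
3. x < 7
Yes

Take x = 4, y = -2. Substituting into each constraint:
  (1) -2(4) + 3(-2) = -14 ✓
  (2) -2 < 4 ✓
  (3) 4 < 7 ✓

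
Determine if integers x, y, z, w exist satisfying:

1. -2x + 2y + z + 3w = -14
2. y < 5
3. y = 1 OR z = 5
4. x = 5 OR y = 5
Yes

Take x = 5, y = 0, z = 5, w = -3. Substituting into each constraint:
  (1) -2(5) + 2(0) + 5 + 3(-3) = -14 ✓
  (2) 0 < 5 ✓
  (3) z = 5, target 5 ✓ (second branch holds)
  (4) x = 5, target 5 ✓ (first branch holds)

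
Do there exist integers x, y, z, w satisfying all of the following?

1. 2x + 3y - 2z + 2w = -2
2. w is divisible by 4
Yes

Take x = 0, y = 0, z = 1, w = 0. Substituting into each constraint:
  (1) 2(0) + 3(0) - 2(1) + 2(0) = -2 ✓
  (2) 0 = 4 × 0, remainder 0 ✓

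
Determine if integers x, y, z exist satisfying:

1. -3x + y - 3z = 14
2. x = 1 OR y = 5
Yes

Take x = 1, y = 2, z = -5. Substituting into each constraint:
  (1) -3(1) + 2 - 3(-5) = 14 ✓
  (2) x = 1, target 1 ✓ (first branch holds)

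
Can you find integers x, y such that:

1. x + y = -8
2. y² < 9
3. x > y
No

The full constraint system is jointly infeasible over the integers. Each constraint and what it forces:

  - x + y = -8: is a linear equation tying the variables together
  - y² < 9: restricts y to |y| ≤ 2
  - x > y: bounds one variable relative to another variable

Propagating the comparison: x > y and y ≥ -2 give x ≥ -1. Range argument: with x ∈ [-1, ∞], y ∈ [-2, 2], the left side of the equation is at least -3, but the right side is -8 < -3. No integer solution exists.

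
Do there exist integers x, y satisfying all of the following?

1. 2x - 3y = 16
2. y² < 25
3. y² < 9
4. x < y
No

A contradictory subset is {2x - 3y = 16, y² < 9, x < y}. No integer assignment can satisfy these jointly:

  - 2x - 3y = 16: is a linear equation tying the variables together
  - y² < 9: restricts y to |y| ≤ 2
  - x < y: bounds one variable relative to another variable

Propagating the comparison: x < y and y ≤ 2 give x ≤ 1. Range argument: with x ∈ [−∞, 1], y ∈ [-2, 2], the left side of the equation is at most 8, but the right side is 16 > 8. No integer solution exists.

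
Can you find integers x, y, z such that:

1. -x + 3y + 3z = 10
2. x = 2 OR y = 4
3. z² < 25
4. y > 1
Yes

Take x = 2, y = 4, z = 0. Substituting into each constraint:
  (1) (-2) + 3(4) + 3(0) = 10 ✓
  (2) x = 2, target 2 ✓ (first branch holds)
  (3) z² = (0)² = 0, and 0 < 25 ✓
  (4) 4 > 1 ✓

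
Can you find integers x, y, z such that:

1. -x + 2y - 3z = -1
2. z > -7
Yes

Take x = 1, y = 0, z = 0. Substituting into each constraint:
  (1) (-1) + 2(0) - 3(0) = -1 ✓
  (2) 0 > -7 ✓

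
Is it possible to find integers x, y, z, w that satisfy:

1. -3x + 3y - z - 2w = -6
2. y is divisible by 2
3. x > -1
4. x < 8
Yes

Take x = 0, y = 0, z = 0, w = 3. Substituting into each constraint:
  (1) -3(0) + 3(0) + 0 - 2(3) = -6 ✓
  (2) 0 = 2 × 0, remainder 0 ✓
  (3) 0 > -1 ✓
  (4) 0 < 8 ✓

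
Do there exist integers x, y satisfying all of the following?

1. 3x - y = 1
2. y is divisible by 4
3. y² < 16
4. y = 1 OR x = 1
No

A contradictory subset is {3x - y = 1, y is divisible by 4, y = 1 OR x = 1}. No integer assignment can satisfy these jointly:

  - 3x - y = 1: is a linear equation tying the variables together
  - y is divisible by 4: restricts y to multiples of 4
  - y = 1 OR x = 1: forces a choice: either y = 1 or x = 1

Split on the disjunction (y = 1 OR x = 1):
  • If y = 1: this contradicts the divisibility constraint — 1 is not a multiple of 4.
  • If x = 1: with x = 1, writing y = 4y', every remaining term of the linear equation is divisible by 4, so the left side is ≡ 0 (mod 4); but the right side -2 ≡ 2 (mod 4). No integers can satisfy it.
Both branches are infeasible, so the system has no integer solution.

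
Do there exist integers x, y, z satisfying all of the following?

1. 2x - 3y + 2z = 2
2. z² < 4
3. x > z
Yes

Take x = 1, y = 0, z = 0. Substituting into each constraint:
  (1) 2(1) - 3(0) + 2(0) = 2 ✓
  (2) z² = (0)² = 0, and 0 < 4 ✓
  (3) 1 > 0 ✓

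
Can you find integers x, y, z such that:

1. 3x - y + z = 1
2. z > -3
Yes

Take x = 1, y = 2, z = 0. Substituting into each constraint:
  (1) 3(1) + (-2) + 0 = 1 ✓
  (2) 0 > -3 ✓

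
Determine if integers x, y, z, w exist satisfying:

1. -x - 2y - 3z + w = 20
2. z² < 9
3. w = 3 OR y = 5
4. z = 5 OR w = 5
Yes

Take x = -25, y = 5, z = 0, w = 5. Substituting into each constraint:
  (1) 25 - 2(5) - 3(0) + 5 = 20 ✓
  (2) z² = (0)² = 0, and 0 < 9 ✓
  (3) y = 5, target 5 ✓ (second branch holds)
  (4) w = 5, target 5 ✓ (second branch holds)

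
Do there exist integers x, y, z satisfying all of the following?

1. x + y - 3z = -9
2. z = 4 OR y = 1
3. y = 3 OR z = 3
Yes

Take x = -1, y = 1, z = 3. Substituting into each constraint:
  (1) (-1) + 1 - 3(3) = -9 ✓
  (2) y = 1, target 1 ✓ (second branch holds)
  (3) z = 3, target 3 ✓ (second branch holds)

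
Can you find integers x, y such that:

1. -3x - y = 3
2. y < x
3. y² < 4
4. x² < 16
No

A contradictory subset is {-3x - y = 3, y < x, y² < 4}. No integer assignment can satisfy these jointly:

  - -3x - y = 3: is a linear equation tying the variables together
  - y < x: bounds one variable relative to another variable
  - y² < 4: restricts y to |y| ≤ 1

Propagating the comparison: x > y and y ≥ -1 give x ≥ 0. Range argument: with x ∈ [0, ∞], y ∈ [-1, 1], the left side of the equation is at most 1, but the right side is 3 > 1. No integer solution exists.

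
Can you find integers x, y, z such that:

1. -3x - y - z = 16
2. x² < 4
Yes

Take x = 0, y = 0, z = -16. Substituting into each constraint:
  (1) -3(0) + 0 + 16 = 16 ✓
  (2) x² = (0)² = 0, and 0 < 4 ✓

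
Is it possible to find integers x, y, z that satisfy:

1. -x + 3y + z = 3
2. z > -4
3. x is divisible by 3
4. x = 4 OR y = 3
Yes

Take x = 6, y = 3, z = 0. Substituting into each constraint:
  (1) (-6) + 3(3) + 0 = 3 ✓
  (2) 0 > -4 ✓
  (3) 6 = 3 × 2, remainder 0 ✓
  (4) y = 3, target 3 ✓ (second branch holds)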